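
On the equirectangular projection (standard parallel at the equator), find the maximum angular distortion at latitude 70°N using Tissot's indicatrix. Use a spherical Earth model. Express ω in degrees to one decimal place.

58.7°

Plate carrée maps x = Rλ, y = Rφ. The meridian scale is h = 1 and the parallel scale is k = 1/cos φ = sec φ.
At 70°: h = 1.000, k = 2.924; principal scales a = 2.924, b = 1.000.
sin(ω/2) = (a − b)/(a + b) = 1.924/3.924 = 0.4903, so ω = 2 arcsin(0.4903) ≈ 58.7°.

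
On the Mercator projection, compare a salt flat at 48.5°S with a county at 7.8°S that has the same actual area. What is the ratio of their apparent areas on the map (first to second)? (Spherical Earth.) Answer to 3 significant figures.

2.24

Mercator areal scale is sec²φ.
At 48.5°: sec²(48.5°) = 1/0.6626² = 2.278.
At 7.8°: sec²(7.8°) = 1/0.9907² = 1.019.
Ratio = 2.278/1.019 = cos²(7.8°)/cos²(48.5°) ≈ 2.24.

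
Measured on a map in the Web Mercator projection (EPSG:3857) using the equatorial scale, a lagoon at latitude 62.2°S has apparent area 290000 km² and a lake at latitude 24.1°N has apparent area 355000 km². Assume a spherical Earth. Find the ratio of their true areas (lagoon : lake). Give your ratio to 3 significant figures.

Mercator's areal exaggeration is sec²φ; hence true area = (apparent area) · cos²φ.
True area of lagoon: 290000 × cos²(62.2°) = 290000 × 0.2175 = 63080 km².
True area of lake: 355000 × cos²(24.1°) = 355000 × 0.8333 = 295800 km².
Ratio = 63080 / 295800 ≈ 0.213.

0.213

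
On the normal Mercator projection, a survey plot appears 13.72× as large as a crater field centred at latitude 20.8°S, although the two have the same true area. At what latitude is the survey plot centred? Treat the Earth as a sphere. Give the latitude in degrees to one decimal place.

On Mercator, (apparent₁)/(apparent₂) = sec²φ₁ / sec²φ₂ when true areas are equal.
cos²φ₂ / cos²φ₁ = 13.72  ⇒  cos φ₁ = cos 20.8° / √13.72 = 0.9348/3.704 = 0.2524.
φ₁ = arccos(0.2524) ≈ 75.4°.

75.4°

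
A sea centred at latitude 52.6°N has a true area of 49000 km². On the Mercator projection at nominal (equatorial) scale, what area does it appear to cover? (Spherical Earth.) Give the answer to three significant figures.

The Mercator projection is conformal; its linear scale factor is the same in every direction and equals sec φ = 1/cos φ.
Areal scale = k² = sec²φ = 1/cos²(52.6°) = 1/0.6074² = 2.711.
Apparent area = 49000 × 2.711 ≈ 133000 km².

133000 km²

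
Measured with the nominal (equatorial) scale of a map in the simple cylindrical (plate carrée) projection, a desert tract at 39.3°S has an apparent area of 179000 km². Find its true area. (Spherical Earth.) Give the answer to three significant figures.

In the plate carrée (x = Rλ, y = Rφ), meridians are true-scale (h = 1) and parallels are stretched by k = sec φ.
Areal scale = h·k = 1 × sec φ; at 39.3°, h = 1.000, k = 1.292, so h·k = 1.292.
True area = apparent / (areal scale) = 179000 / 1.292 ≈ 139000 km².

139000 km²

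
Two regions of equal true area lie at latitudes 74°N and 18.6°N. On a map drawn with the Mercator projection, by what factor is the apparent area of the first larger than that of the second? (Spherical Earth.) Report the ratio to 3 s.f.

11.8

Mercator is conformal with k = sec φ, so areal scale = k² = sec²φ.
At 74°: sec²(74°) = 1/0.2756² = 13.16.
At 18.6°: sec²(18.6°) = 1/0.9478² = 1.113.
Ratio = 13.16/1.113 = cos²(18.6°)/cos²(74°) ≈ 11.8.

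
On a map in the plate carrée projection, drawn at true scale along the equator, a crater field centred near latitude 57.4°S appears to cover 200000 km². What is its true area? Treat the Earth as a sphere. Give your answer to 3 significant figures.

For the equirectangular projection with φ₀ = 0 (plate carrée), h = 1 along meridians and k = sec φ along parallels.
Areal scale = h·k = 1 × sec φ; at 57.4°, h = 1.000, k = 1.856, so h·k = 1.856.
True area = apparent / (areal scale) = 200000 / 1.856 ≈ 108000 km².

108000 km²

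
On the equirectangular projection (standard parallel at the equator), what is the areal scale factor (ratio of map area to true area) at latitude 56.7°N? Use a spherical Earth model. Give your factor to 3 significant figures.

Plate carrée maps x = Rλ, y = Rφ. The meridian scale is h = 1 and the parallel scale is k = 1/cos φ = sec φ.
Areal scale = h·k = 1 × sec φ; at 56.7°, h = 1.000, k = 1.821, so h·k = 1.821.

1.82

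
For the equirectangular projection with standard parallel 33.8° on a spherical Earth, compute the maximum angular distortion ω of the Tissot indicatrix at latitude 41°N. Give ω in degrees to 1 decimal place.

With standard parallel φ₀ = 33.8°, the equirectangular projection gives x = Rλ cos φ₀, y = Rφ, so h = 1 and k = cos 33.8° / cos φ.
At 41°: h = 1.000, k = 1.101; principal scales a = 1.101, b = 1.000.
sin(ω/2) = (a − b)/(a + b) = 0.1011/2.101 = 0.04810, so ω = 2 arcsin(0.04810) ≈ 5.5°.

5.5°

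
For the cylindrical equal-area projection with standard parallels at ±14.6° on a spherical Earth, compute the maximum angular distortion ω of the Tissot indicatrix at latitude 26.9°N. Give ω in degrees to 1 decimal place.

A cylindrical equal-area projection with standard parallel φ₀ has meridian scale h = cos φ / cos φ₀ and parallel scale k = cos φ₀ / cos φ (so areas are preserved, h·k = 1).
At 26.9°: h = 0.9216, k = 1.085; principal scales a = 1.085, b = 0.9216.
sin(ω/2) = (a − b)/(a + b) = 0.1636/2.007 = 0.08151, so ω = 2 arcsin(0.08151) ≈ 9.4°.

9.4°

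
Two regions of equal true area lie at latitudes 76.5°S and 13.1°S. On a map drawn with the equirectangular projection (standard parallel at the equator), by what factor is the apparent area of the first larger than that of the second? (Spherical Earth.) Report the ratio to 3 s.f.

Plate carrée maps x = Rλ, y = Rφ. The meridian scale is h = 1 and the parallel scale is k = 1/cos φ = sec φ.
Areal scale at 76.5°: h·k = 1.000 × 4.284 = 4.284.
Areal scale at 13.1°: h·k = 1.000 × 1.027 = 1.027.
Ratio = 4.284/1.027 ≈ 4.17.

4.17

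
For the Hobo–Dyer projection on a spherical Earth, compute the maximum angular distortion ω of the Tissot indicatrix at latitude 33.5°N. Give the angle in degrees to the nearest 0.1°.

The Hobo–Dyer projection is cylindrical equal-area with φ₀ = 37.5°. For cylindrical equal-area with standard parallel φ₀, h = cos φ / cos φ₀ and k = cos φ₀ / cos φ, so h·k = 1.
At 33.5°: h = 1.051, k = 0.9514; principal scales a = 1.051, b = 0.9514.
sin(ω/2) = (a − b)/(a + b) = 0.09970/2.002 = 0.04979, so ω = 2 arcsin(0.04979) ≈ 5.7°.

5.7°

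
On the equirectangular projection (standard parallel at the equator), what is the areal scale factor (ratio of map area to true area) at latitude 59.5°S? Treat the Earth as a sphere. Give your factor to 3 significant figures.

Plate carrée maps x = Rλ, y = Rφ. The meridian scale is h = 1 and the parallel scale is k = 1/cos φ = sec φ.
Areal scale = h·k = 1 × sec φ; at 59.5°, h = 1.000, k = 1.970, so h·k = 1.970.

1.97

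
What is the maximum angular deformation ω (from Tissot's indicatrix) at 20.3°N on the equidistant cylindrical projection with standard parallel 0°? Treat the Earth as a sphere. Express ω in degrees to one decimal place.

3.7°

In the plate carrée (x = Rλ, y = Rφ), meridians are true-scale (h = 1) and parallels are stretched by k = sec φ.
At 20.3°: h = 1.000, k = 1.066; principal scales a = 1.066, b = 1.000.
sin(ω/2) = (a − b)/(a + b) = 0.06622/2.066 = 0.03205, so ω = 2 arcsin(0.03205) ≈ 3.7°.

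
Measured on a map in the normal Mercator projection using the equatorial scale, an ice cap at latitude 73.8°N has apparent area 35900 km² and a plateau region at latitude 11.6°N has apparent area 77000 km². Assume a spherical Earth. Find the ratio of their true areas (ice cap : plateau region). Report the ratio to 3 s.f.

0.0378

Since Mercator area scale is 1/cos²φ, the true area equals the apparent area multiplied by cos²φ.
True area of ice cap: 35900 × cos²(73.8°) = 35900 × 0.07784 = 2794 km².
True area of plateau region: 77000 × cos²(11.6°) = 77000 × 0.9596 = 73890 km².
Ratio = 2794 / 73890 ≈ 0.0378.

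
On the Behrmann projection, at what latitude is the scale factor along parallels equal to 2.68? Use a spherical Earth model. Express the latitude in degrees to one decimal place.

71.1°

The Behrmann projection is cylindrical equal-area with φ₀ = 30°. Cylindrical equal-area (φ₀ = 30°): h = cos φ / cos 30° along meridians, k = cos 30° / cos φ along parallels; h·k = 1.
k = cos φ₀ / cos φ = 2.68  ⇒  cos φ = cos 30° / 2.68 = 0.3231.
φ = arccos(0.3231) ≈ 71.1°.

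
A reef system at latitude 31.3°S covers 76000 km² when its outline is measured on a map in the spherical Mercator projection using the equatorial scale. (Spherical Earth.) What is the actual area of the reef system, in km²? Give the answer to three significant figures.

55500 km²

For Mercator, h = k = sec φ (a conformal cylindrical projection has a single point scale, 1/cos φ).
Areal scale = k² = sec²φ = 1/cos²(31.3°) = 1/0.8545² = 1.370.
True area = apparent / (areal scale) = 76000 / 1.370 ≈ 55500 km².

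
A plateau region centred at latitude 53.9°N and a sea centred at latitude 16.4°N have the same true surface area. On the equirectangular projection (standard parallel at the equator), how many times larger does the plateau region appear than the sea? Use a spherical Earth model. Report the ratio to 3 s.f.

1.63

Plate carrée maps x = Rλ, y = Rφ. The meridian scale is h = 1 and the parallel scale is k = 1/cos φ = sec φ.
Areal scale at 53.9°: h·k = 1.000 × 1.697 = 1.697.
Areal scale at 16.4°: h·k = 1.000 × 1.042 = 1.042.
Ratio = 1.697/1.042 ≈ 1.63.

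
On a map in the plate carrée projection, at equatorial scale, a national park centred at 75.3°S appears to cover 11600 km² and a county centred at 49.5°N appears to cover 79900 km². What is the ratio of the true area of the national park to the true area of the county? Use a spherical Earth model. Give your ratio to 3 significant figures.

0.0567

Plate carrée has h = 1 and k = sec φ, giving areal scale sec φ; true area = (apparent area) · cos φ.
True area of national park: 11600 × cos(75.3°) = 11600 × 0.2538 = 2944 km².
True area of county: 79900 × cos(49.5°) = 79900 × 0.6494 = 51890 km².
Ratio = 2944 / 51890 ≈ 0.0567.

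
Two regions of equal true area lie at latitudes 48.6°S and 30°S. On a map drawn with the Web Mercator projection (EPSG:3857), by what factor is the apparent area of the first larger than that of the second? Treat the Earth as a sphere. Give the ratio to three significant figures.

1.71

Mercator is conformal with k = sec φ, so areal scale = k² = sec²φ.
At 48.6°: sec²(48.6°) = 1/0.6613² = 2.287.
At 30°: sec²(30°) = 1/0.8660² = 1.333.
Ratio = 2.287/1.333 = cos²(30°)/cos²(48.6°) ≈ 1.71.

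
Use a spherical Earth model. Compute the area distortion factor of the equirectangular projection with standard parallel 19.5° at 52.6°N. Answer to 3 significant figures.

1.55

The equidistant cylindrical projection with φ₀ = 19.5° has h = 1 (meridians true) and k = cos φ₀ / cos φ along parallels.
Areal scale = h·k = 1 × cos φ₀ / cos φ; at 52.6°, h = 1.000, k = 1.552, so h·k = 1.552.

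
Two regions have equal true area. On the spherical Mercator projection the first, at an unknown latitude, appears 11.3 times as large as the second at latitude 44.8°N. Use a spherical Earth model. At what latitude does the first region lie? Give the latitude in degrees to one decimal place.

77.8°

On Mercator, (apparent₁)/(apparent₂) = sec²φ₁ / sec²φ₂ when true areas are equal.
cos²φ₂ / cos²φ₁ = 11.3  ⇒  cos φ₁ = cos 44.8° / √11.3 = 0.7096/3.362 = 0.2111.
φ₁ = arccos(0.2111) ≈ 77.8°.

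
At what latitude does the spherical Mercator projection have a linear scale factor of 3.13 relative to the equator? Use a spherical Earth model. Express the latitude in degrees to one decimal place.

71.4°

Mercator scale is k = sec φ = 1/cos φ.
1/cos φ = 3.13  ⇒  cos φ = 0.3195  ⇒  φ = arccos(0.3195) ≈ 71.4°.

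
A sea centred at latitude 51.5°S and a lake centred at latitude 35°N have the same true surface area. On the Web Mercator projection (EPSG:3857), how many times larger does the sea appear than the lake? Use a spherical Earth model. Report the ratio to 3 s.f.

Mercator is conformal with k = sec φ, so areal scale = k² = sec²φ.
At 51.5°: sec²(51.5°) = 1/0.6225² = 2.580.
At 35°: sec²(35°) = 1/0.8192² = 1.490.
Ratio = 2.580/1.490 = cos²(35°)/cos²(51.5°) ≈ 1.73.

1.73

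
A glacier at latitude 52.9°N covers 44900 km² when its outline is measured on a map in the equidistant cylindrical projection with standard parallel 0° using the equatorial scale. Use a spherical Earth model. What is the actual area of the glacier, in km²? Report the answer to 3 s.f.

For the equirectangular projection with φ₀ = 0 (plate carrée), h = 1 along meridians and k = sec φ along parallels.
Areal scale = h·k = 1 × sec φ; at 52.9°, h = 1.000, k = 1.658, so h·k = 1.658.
True area = apparent / (areal scale) = 44900 / 1.658 ≈ 27100 km².

27100 km²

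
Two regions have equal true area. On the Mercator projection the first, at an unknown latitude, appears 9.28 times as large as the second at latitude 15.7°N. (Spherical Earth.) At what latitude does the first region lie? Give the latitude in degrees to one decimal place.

Mercator areal scale is sec²φ, so apparent-area ratio = sec²φ₁ / sec²φ₂ = cos²φ₂ / cos²φ₁.
cos²φ₂ / cos²φ₁ = 9.28  ⇒  cos φ₁ = cos 15.7° / √9.28 = 0.9627/3.046 = 0.3160.
φ₁ = arccos(0.3160) ≈ 71.6°.

71.6°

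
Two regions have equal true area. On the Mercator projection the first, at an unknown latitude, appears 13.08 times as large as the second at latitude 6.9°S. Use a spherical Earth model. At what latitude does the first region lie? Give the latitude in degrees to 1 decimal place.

74.1°

Mercator areal scale is sec²φ, so apparent-area ratio = sec²φ₁ / sec²φ₂ = cos²φ₂ / cos²φ₁.
cos²φ₂ / cos²φ₁ = 13.08  ⇒  cos φ₁ = cos 6.9° / √13.08 = 0.9928/3.617 = 0.2745.
φ₁ = arccos(0.2745) ≈ 74.1°.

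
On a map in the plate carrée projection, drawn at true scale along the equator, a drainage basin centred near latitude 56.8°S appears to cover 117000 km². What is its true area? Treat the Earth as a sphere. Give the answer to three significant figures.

For the equirectangular projection with φ₀ = 0 (plate carrée), h = 1 along meridians and k = sec φ along parallels.
Areal scale = h·k = 1 × sec φ; at 56.8°, h = 1.000, k = 1.826, so h·k = 1.826.
True area = apparent / (areal scale) = 117000 / 1.826 ≈ 64100 km².

64100 km²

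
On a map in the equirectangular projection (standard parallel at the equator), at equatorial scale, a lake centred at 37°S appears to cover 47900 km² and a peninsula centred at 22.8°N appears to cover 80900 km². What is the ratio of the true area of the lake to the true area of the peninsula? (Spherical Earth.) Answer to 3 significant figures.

0.513

On the plate carrée, areal scale = h·k = 1 × sec φ, so true area = apparent × cos φ.
True area of lake: 47900 × cos(37°) = 47900 × 0.7986 = 38250 km².
True area of peninsula: 80900 × cos(22.8°) = 80900 × 0.9219 = 74580 km².
Ratio = 38250 / 74580 ≈ 0.513.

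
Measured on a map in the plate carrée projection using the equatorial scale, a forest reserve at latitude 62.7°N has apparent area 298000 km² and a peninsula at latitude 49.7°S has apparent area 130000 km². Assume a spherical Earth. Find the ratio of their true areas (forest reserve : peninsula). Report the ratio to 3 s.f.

1.63

On the plate carrée, areal scale = h·k = 1 × sec φ, so true area = apparent × cos φ.
True area of forest reserve: 298000 × cos(62.7°) = 298000 × 0.4586 = 136700 km².
True area of peninsula: 130000 × cos(49.7°) = 130000 × 0.6468 = 84080 km².
Ratio = 136700 / 84080 ≈ 1.63.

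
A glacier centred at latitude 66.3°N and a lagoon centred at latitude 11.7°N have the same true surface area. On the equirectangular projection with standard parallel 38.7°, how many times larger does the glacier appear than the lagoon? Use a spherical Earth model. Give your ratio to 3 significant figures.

2.44

In the equirectangular projection with standard parallel φ₀ = 38.7° (x = Rλ cos φ₀, y = Rφ), meridians are true-scale (h = 1) and the parallel scale is k = cos φ₀ / cos φ.
Areal scale at 66.3°: h·k = 1.000 × 1.942 = 1.942.
Areal scale at 11.7°: h·k = 1.000 × 0.7970 = 0.7970.
Ratio = 1.942/0.7970 ≈ 2.44.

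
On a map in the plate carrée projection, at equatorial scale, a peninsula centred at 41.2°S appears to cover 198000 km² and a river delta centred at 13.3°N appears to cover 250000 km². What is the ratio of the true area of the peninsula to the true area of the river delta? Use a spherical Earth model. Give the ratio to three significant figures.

0.612

Plate carrée has h = 1 and k = sec φ, giving areal scale sec φ; true area = (apparent area) · cos φ.
True area of peninsula: 198000 × cos(41.2°) = 198000 × 0.7524 = 149000 km².
True area of river delta: 250000 × cos(13.3°) = 250000 × 0.9732 = 243300 km².
Ratio = 149000 / 243300 ≈ 0.612.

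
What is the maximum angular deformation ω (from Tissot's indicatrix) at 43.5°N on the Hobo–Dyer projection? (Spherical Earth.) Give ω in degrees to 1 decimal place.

10.3°

The Hobo–Dyer projection is cylindrical equal-area with φ₀ = 37.5°. For cylindrical equal-area with standard parallel φ₀, h = cos φ / cos φ₀ and k = cos φ₀ / cos φ, so h·k = 1.
At 43.5°: h = 0.9143, k = 1.094; principal scales a = 1.094, b = 0.9143.
sin(ω/2) = (a − b)/(a + b) = 0.1794/2.008 = 0.08934, so ω = 2 arcsin(0.08934) ≈ 10.3°.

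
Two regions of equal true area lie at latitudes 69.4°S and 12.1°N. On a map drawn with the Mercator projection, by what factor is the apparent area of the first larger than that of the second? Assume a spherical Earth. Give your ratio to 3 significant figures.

7.72

Mercator areal scale is sec²φ.
At 69.4°: sec²(69.4°) = 1/0.3518² = 8.078.
At 12.1°: sec²(12.1°) = 1/0.9778² = 1.046.
Ratio = 8.078/1.046 = cos²(12.1°)/cos²(69.4°) ≈ 7.72.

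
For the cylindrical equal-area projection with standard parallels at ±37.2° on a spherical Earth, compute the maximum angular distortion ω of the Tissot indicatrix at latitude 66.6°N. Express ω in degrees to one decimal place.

For cylindrical equal-area with standard parallel φ₀, h = cos φ / cos φ₀ and k = cos φ₀ / cos φ, so h·k = 1.
At 66.6°: h = 0.4986, k = 2.006; principal scales a = 2.006, b = 0.4986.
sin(ω/2) = (a − b)/(a + b) = 1.507/2.504 = 0.6018, so ω = 2 arcsin(0.6018) ≈ 74.0°.

74.0°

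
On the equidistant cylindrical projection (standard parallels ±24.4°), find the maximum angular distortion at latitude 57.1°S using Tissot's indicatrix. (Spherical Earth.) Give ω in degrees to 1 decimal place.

29.3°

With standard parallel φ₀ = 24.4°, the equirectangular projection gives x = Rλ cos φ₀, y = Rφ, so h = 1 and k = cos 24.4° / cos φ.
At 57.1°: h = 1.000, k = 1.677; principal scales a = 1.677, b = 1.000.
sin(ω/2) = (a − b)/(a + b) = 0.6766/2.677 = 0.2528, so ω = 2 arcsin(0.2528) ≈ 29.3°.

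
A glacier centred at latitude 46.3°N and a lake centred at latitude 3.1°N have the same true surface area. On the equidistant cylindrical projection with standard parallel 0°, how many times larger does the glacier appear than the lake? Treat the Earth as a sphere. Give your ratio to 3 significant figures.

1.45

Plate carrée maps x = Rλ, y = Rφ. The meridian scale is h = 1 and the parallel scale is k = 1/cos φ = sec φ.
Areal scale at 46.3°: h·k = 1.000 × 1.447 = 1.447.
Areal scale at 3.1°: h·k = 1.000 × 1.001 = 1.001.
Ratio = 1.447/1.001 ≈ 1.45.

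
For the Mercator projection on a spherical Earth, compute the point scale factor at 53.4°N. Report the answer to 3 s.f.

1.68

For Mercator, h = k = sec φ (a conformal cylindrical projection has a single point scale, 1/cos φ).
k = 1/cos 53.4° = 1/0.5962 = 1.677.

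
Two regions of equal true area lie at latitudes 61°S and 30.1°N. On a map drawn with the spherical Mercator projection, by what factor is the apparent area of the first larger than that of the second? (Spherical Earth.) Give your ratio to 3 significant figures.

Mercator areal scale is sec²φ.
At 61°: sec²(61°) = 1/0.4848² = 4.255.
At 30.1°: sec²(30.1°) = 1/0.8652² = 1.336.
Ratio = 4.255/1.336 = cos²(30.1°)/cos²(61°) ≈ 3.18.

3.18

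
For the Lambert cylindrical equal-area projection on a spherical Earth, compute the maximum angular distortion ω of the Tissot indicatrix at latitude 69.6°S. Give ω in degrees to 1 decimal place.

103.1°

The Lambert cylindrical equal-area projection is the cylindrical equal-area projection with its standard parallel at the equator (φ₀ = 0). Cylindrical equal-area (φ₀ = 0°): h = cos φ / cos 0° along meridians, k = cos 0° / cos φ along parallels; h·k = 1.
At 69.6°: h = 0.3486, k = 2.869; principal scales a = 2.869, b = 0.3486.
sin(ω/2) = (a − b)/(a + b) = 2.520/3.217 = 0.7833, so ω = 2 arcsin(0.7833) ≈ 103.1°.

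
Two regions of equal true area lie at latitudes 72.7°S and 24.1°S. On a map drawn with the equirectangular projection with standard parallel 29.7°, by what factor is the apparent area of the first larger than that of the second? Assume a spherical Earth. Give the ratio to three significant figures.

3.07

With standard parallel φ₀ = 29.7°, the equirectangular projection gives x = Rλ cos φ₀, y = Rφ, so h = 1 and k = cos 29.7° / cos φ.
Areal scale at 72.7°: h·k = 1.000 × 2.921 = 2.921.
Areal scale at 24.1°: h·k = 1.000 × 0.9516 = 0.9516.
Ratio = 2.921/0.9516 ≈ 3.07.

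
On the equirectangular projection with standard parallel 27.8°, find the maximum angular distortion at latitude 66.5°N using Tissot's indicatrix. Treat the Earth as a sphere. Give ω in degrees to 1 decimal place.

44.5°

The equidistant cylindrical projection with φ₀ = 27.8° has h = 1 (meridians true) and k = cos φ₀ / cos φ along parallels.
At 66.5°: h = 1.000, k = 2.218; principal scales a = 2.218, b = 1.000.
sin(ω/2) = (a − b)/(a + b) = 1.218/3.218 = 0.3786, so ω = 2 arcsin(0.3786) ≈ 44.5°.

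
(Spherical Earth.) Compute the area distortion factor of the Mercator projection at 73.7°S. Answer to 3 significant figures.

12.7

For Mercator, h = k = sec φ (a conformal cylindrical projection has a single point scale, 1/cos φ).
Areal scale = k² = sec²φ = 1/cos²(73.7°) = 1/0.2807² = 12.69.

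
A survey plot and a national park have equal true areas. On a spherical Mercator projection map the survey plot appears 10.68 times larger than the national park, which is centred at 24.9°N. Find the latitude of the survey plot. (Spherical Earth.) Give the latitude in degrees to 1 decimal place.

73.9°

On Mercator, (apparent₁)/(apparent₂) = sec²φ₁ / sec²φ₂ when true areas are equal.
cos²φ₂ / cos²φ₁ = 10.68  ⇒  cos φ₁ = cos 24.9° / √10.68 = 0.9070/3.268 = 0.2776.
φ₁ = arccos(0.2776) ≈ 73.9°.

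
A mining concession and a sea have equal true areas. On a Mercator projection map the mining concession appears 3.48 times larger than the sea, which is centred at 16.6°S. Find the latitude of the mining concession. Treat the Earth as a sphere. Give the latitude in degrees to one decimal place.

59.1°

Mercator areal scale is sec²φ, so apparent-area ratio = sec²φ₁ / sec²φ₂ = cos²φ₂ / cos²φ₁.
cos²φ₂ / cos²φ₁ = 3.48  ⇒  cos φ₁ = cos 16.6° / √3.48 = 0.9583/1.865 = 0.5137.
φ₁ = arccos(0.5137) ≈ 59.1°.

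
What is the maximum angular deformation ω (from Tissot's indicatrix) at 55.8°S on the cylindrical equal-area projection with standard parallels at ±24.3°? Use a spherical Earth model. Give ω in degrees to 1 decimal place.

For cylindrical equal-area with standard parallel φ₀, h = cos φ / cos φ₀ and k = cos φ₀ / cos φ, so h·k = 1.
At 55.8°: h = 0.6167, k = 1.621; principal scales a = 1.621, b = 0.6167.
sin(ω/2) = (a − b)/(a + b) = 1.005/2.238 = 0.4489, so ω = 2 arcsin(0.4489) ≈ 53.3°.

53.3°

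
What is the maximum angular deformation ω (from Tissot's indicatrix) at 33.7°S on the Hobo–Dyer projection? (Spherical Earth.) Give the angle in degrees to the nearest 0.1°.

Hobo–Dyer is a cylindrical equal-area projection with standard parallels at ±37.5°. A cylindrical equal-area projection with standard parallel φ₀ has meridian scale h = cos φ / cos φ₀ and parallel scale k = cos φ₀ / cos φ (so areas are preserved, h·k = 1).
At 33.7°: h = 1.049, k = 0.9536; principal scales a = 1.049, b = 0.9536.
sin(ω/2) = (a − b)/(a + b) = 0.09505/2.002 = 0.04747, so ω = 2 arcsin(0.04747) ≈ 5.4°.

5.4°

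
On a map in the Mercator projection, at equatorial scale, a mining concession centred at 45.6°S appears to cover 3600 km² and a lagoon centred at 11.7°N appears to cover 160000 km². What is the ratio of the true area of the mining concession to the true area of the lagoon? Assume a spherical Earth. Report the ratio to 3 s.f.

Since Mercator area scale is 1/cos²φ, the true area equals the apparent area multiplied by cos²φ.
True area of mining concession: 3600 × cos²(45.6°) = 3600 × 0.4895 = 1762 km².
True area of lagoon: 160000 × cos²(11.7°) = 160000 × 0.9589 = 153400 km².
Ratio = 1762 / 153400 ≈ 0.0115.

0.0115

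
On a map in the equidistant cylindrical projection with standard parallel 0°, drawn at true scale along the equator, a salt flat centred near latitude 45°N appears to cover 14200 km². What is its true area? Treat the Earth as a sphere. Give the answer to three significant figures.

Plate carrée maps x = Rλ, y = Rφ. The meridian scale is h = 1 and the parallel scale is k = 1/cos φ = sec φ.
Areal scale = h·k = 1 × sec φ; at 45°, h = 1.000, k = 1.414, so h·k = 1.414.
True area = apparent / (areal scale) = 14200 / 1.414 ≈ 10000 km².

10000 km²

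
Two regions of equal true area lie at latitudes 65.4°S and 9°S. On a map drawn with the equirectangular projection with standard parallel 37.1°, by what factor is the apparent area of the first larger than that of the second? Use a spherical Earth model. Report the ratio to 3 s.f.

In the equirectangular projection with standard parallel φ₀ = 37.1° (x = Rλ cos φ₀, y = Rφ), meridians are true-scale (h = 1) and the parallel scale is k = cos φ₀ / cos φ.
Areal scale at 65.4°: h·k = 1.000 × 1.916 = 1.916.
Areal scale at 9°: h·k = 1.000 × 0.8075 = 0.8075.
Ratio = 1.916/0.8075 ≈ 2.37.

2.37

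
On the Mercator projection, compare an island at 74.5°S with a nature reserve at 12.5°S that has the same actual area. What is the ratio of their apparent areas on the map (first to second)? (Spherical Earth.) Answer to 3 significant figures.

13.3

Mercator is conformal with k = sec φ, so areal scale = k² = sec²φ.
At 74.5°: sec²(74.5°) = 1/0.2672² = 14.00.
At 12.5°: sec²(12.5°) = 1/0.9763² = 1.049.
Ratio = 14.00/1.049 = cos²(12.5°)/cos²(74.5°) ≈ 13.3.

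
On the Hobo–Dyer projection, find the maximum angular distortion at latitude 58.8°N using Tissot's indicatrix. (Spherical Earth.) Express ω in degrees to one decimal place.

The Hobo–Dyer projection is cylindrical equal-area with φ₀ = 37.5°. A cylindrical equal-area projection with standard parallel φ₀ has meridian scale h = cos φ / cos φ₀ and parallel scale k = cos φ₀ / cos φ (so areas are preserved, h·k = 1).
At 58.8°: h = 0.6530, k = 1.531; principal scales a = 1.531, b = 0.6530.
sin(ω/2) = (a − b)/(a + b) = 0.8785/2.184 = 0.4022, so ω = 2 arcsin(0.4022) ≈ 47.4°.

47.4°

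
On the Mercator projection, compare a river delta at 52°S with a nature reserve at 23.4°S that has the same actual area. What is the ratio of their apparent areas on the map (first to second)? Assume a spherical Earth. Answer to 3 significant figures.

Mercator areal scale is sec²φ.
At 52°: sec²(52°) = 1/0.6157² = 2.638.
At 23.4°: sec²(23.4°) = 1/0.9178² = 1.187.
Ratio = 2.638/1.187 = cos²(23.4°)/cos²(52°) ≈ 2.22.

2.22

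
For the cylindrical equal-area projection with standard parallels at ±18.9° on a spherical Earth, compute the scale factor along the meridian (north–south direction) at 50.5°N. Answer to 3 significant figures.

0.672

Cylindrical equal-area (φ₀ = 18.9°): h = cos φ / cos 18.9° along meridians, k = cos 18.9° / cos φ along parallels; h·k = 1.
h = cos 50.5° / cos 18.9° = 0.6361/0.9461 = 0.6723.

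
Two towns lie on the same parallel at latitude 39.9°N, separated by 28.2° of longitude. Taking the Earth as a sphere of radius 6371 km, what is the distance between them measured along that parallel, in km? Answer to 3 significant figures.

Arc length along a parallel = R cos φ · Δλ (with Δλ in radians).
= 6371 × cos 39.9° × (28.2° × π/180) = 6371 × 0.7672 × 0.4922 ≈ 2410 km.

2410 km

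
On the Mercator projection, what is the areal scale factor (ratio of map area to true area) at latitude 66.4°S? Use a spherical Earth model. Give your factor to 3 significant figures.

Mercator is conformal, so the point scale is isotropic: h = k = sec φ = 1/cos φ.
Areal scale = k² = sec²φ = 1/cos²(66.4°) = 1/0.4003² = 6.239.

6.24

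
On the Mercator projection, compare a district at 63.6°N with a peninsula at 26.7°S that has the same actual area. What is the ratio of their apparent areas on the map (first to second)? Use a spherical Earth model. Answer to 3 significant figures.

Mercator areal scale is sec²φ.
At 63.6°: sec²(63.6°) = 1/0.4446² = 5.058.
At 26.7°: sec²(26.7°) = 1/0.8934² = 1.253.
Ratio = 5.058/1.253 = cos²(26.7°)/cos²(63.6°) ≈ 4.04.

4.04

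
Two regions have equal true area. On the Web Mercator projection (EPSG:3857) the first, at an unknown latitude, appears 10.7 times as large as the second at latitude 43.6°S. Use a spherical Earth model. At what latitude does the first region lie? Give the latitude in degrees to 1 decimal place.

77.2°

For equal true areas on Mercator, apparent areas scale as sec²φ, so the ratio is cos²φ₂ / cos²φ₁.
cos²φ₂ / cos²φ₁ = 10.7  ⇒  cos φ₁ = cos 43.6° / √10.7 = 0.7242/3.271 = 0.2214.
φ₁ = arccos(0.2214) ≈ 77.2°.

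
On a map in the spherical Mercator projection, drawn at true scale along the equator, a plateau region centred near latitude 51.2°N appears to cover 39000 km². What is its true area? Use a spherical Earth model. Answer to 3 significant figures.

Mercator is conformal, so the point scale is isotropic: h = k = sec φ = 1/cos φ.
Areal scale = k² = sec²φ = 1/cos²(51.2°) = 1/0.6266² = 2.547.
True area = apparent / (areal scale) = 39000 / 2.547 ≈ 15300 km².

15300 km²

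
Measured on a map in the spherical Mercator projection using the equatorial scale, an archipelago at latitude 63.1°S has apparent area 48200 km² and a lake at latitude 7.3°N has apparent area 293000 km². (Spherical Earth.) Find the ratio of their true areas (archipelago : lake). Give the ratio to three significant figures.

0.0342

On Mercator the areal scale is sec²φ, so true area = apparent × cos²φ.
True area of archipelago: 48200 × cos²(63.1°) = 48200 × 0.2047 = 9866 km².
True area of lake: 293000 × cos²(7.3°) = 293000 × 0.9839 = 288300 km².
Ratio = 9866 / 288300 ≈ 0.0342.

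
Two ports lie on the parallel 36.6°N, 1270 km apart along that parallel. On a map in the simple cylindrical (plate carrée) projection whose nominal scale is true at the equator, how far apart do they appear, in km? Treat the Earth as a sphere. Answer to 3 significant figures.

Plate carrée maps x = Rλ, y = Rφ. The meridian scale is h = 1 and the parallel scale is k = 1/cos φ = sec φ.
Along the parallel, k = sec 36.6° = 1/0.8028 = 1.246.
Map distance = 1270 × 1.246 ≈ 1580 km.

1580 km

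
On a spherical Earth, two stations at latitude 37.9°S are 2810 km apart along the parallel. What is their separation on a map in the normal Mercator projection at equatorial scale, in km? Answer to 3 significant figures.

For Mercator, h = k = sec φ (a conformal cylindrical projection has a single point scale, 1/cos φ).
Along the parallel, k = sec 37.9° = 1/0.7891 = 1.267.
Map distance = 2810 × 1.267 ≈ 3560 km.

3560 km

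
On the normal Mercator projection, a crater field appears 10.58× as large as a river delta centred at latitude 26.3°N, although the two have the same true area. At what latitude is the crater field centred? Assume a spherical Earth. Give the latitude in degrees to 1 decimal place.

On Mercator, (apparent₁)/(apparent₂) = sec²φ₁ / sec²φ₂ when true areas are equal.
cos²φ₂ / cos²φ₁ = 10.58  ⇒  cos φ₁ = cos 26.3° / √10.58 = 0.8965/3.253 = 0.2756.
φ₁ = arccos(0.2756) ≈ 74.0°.

74.0°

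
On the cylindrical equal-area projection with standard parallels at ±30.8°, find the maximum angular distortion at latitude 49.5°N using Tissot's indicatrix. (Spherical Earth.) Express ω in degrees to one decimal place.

For cylindrical equal-area with standard parallel φ₀, h = cos φ / cos φ₀ and k = cos φ₀ / cos φ, so h·k = 1.
At 49.5°: h = 0.7561, k = 1.323; principal scales a = 1.323, b = 0.7561.
sin(ω/2) = (a − b)/(a + b) = 0.5665/2.079 = 0.2725, so ω = 2 arcsin(0.2725) ≈ 31.6°.

31.6°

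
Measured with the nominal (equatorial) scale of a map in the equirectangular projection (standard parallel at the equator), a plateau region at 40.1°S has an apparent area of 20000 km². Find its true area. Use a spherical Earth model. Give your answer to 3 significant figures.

15300 km²

In the plate carrée (x = Rλ, y = Rφ), meridians are true-scale (h = 1) and parallels are stretched by k = sec φ.
Areal scale = h·k = 1 × sec φ; at 40.1°, h = 1.000, k = 1.307, so h·k = 1.307.
True area = apparent / (areal scale) = 20000 / 1.307 ≈ 15300 km².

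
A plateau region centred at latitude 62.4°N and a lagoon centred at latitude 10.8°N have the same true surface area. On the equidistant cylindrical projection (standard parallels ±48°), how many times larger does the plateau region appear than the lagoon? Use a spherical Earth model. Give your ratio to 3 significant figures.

With standard parallel φ₀ = 48°, the equirectangular projection gives x = Rλ cos φ₀, y = Rφ, so h = 1 and k = cos 48° / cos φ.
Areal scale at 62.4°: h·k = 1.000 × 1.444 = 1.444.
Areal scale at 10.8°: h·k = 1.000 × 0.6812 = 0.6812.
Ratio = 1.444/0.6812 ≈ 2.12.

2.12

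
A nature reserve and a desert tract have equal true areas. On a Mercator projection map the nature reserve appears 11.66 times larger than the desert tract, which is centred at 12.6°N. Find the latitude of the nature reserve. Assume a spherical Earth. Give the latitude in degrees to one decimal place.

73.4°

On Mercator, (apparent₁)/(apparent₂) = sec²φ₁ / sec²φ₂ when true areas are equal.
cos²φ₂ / cos²φ₁ = 11.66  ⇒  cos φ₁ = cos 12.6° / √11.66 = 0.9759/3.415 = 0.2858.
φ₁ = arccos(0.2858) ≈ 73.4°.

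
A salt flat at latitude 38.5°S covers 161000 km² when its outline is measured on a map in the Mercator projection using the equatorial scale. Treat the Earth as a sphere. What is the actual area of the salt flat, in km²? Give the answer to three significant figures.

98600 km²

The Mercator projection is conformal; its linear scale factor is the same in every direction and equals sec φ = 1/cos φ.
Areal scale = k² = sec²φ = 1/cos²(38.5°) = 1/0.7826² = 1.633.
True area = apparent / (areal scale) = 161000 / 1.633 ≈ 98600 km².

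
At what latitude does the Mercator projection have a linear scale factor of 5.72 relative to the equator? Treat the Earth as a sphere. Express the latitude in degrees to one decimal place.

Mercator scale is k = sec φ = 1/cos φ.
1/cos φ = 5.72  ⇒  cos φ = 0.1748  ⇒  φ = arccos(0.1748) ≈ 79.9°.

79.9°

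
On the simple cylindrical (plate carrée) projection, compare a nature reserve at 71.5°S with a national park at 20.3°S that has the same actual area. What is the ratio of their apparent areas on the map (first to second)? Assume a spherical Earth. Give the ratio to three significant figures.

Plate carrée maps x = Rλ, y = Rφ. The meridian scale is h = 1 and the parallel scale is k = 1/cos φ = sec φ.
Areal scale at 71.5°: h·k = 1.000 × 3.152 = 3.152.
Areal scale at 20.3°: h·k = 1.000 × 1.066 = 1.066.
Ratio = 3.152/1.066 ≈ 2.96.

2.96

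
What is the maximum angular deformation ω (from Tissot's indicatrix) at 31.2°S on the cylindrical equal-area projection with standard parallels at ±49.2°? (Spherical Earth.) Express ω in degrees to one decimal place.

A cylindrical equal-area projection with standard parallel φ₀ has meridian scale h = cos φ / cos φ₀ and parallel scale k = cos φ₀ / cos φ (so areas are preserved, h·k = 1).
At 31.2°: h = 1.309, k = 0.7639; principal scales a = 1.309, b = 0.7639.
sin(ω/2) = (a − b)/(a + b) = 0.5451/2.073 = 0.2630, so ω = 2 arcsin(0.2630) ≈ 30.5°.

30.5°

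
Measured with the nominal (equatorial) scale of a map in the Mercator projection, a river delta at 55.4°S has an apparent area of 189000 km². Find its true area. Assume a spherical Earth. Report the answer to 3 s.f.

Mercator is conformal, so the point scale is isotropic: h = k = sec φ = 1/cos φ.
Areal scale = k² = sec²φ = 1/cos²(55.4°) = 1/0.5678² = 3.101.
True area = apparent / (areal scale) = 189000 / 3.101 ≈ 60900 km².

60900 km²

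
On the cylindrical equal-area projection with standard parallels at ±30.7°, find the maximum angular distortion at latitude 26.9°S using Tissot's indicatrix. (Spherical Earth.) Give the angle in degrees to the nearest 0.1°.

For cylindrical equal-area with standard parallel φ₀, h = cos φ / cos φ₀ and k = cos φ₀ / cos φ, so h·k = 1.
At 26.9°: h = 1.037, k = 0.9642; principal scales a = 1.037, b = 0.9642.
sin(ω/2) = (a − b)/(a + b) = 0.07297/2.001 = 0.03646, so ω = 2 arcsin(0.03646) ≈ 4.2°.

4.2°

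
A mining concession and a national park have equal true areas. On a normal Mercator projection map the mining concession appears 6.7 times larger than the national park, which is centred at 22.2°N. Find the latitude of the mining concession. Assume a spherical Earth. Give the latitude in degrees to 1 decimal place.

69.0°

For equal true areas on Mercator, apparent areas scale as sec²φ, so the ratio is cos²φ₂ / cos²φ₁.
cos²φ₂ / cos²φ₁ = 6.7  ⇒  cos φ₁ = cos 22.2° / √6.7 = 0.9259/2.588 = 0.3577.
φ₁ = arccos(0.3577) ≈ 69.0°.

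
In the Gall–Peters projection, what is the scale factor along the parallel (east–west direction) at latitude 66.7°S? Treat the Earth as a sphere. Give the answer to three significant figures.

1.79

The Gall–Peters projection is cylindrical equal-area with φ₀ = 45°. Cylindrical equal-area (φ₀ = 45°): h = cos φ / cos 45° along meridians, k = cos 45° / cos φ along parallels; h·k = 1.
k = cos 45° / cos 66.7° = 0.7071/0.3955 = 1.788.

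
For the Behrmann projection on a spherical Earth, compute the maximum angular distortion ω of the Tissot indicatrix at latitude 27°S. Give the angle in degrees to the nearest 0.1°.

Behrmann is a cylindrical equal-area projection with standard parallels at ±30°. Cylindrical equal-area (φ₀ = 30°): h = cos φ / cos 30° along meridians, k = cos 30° / cos φ along parallels; h·k = 1.
At 27°: h = 1.029, k = 0.9720; principal scales a = 1.029, b = 0.9720.
sin(ω/2) = (a − b)/(a + b) = 0.05688/2.001 = 0.02843, so ω = 2 arcsin(0.02843) ≈ 3.3°.

3.3°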